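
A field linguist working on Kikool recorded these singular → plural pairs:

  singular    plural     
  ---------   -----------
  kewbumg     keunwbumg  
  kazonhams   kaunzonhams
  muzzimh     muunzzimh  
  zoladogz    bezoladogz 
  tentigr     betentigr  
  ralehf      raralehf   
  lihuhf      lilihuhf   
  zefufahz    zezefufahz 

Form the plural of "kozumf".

"kozumf" has second-to-last letter 'm'. The stems whose second-to-last letter is 'm' (kewbumg → keunwbumg, kazonhams → kaunzonhams, muzzimh → muunzzimh) insert -un- after the first vowel.
The other patterns: stems whose second-to-last letter is 'g' add the prefix be-; stems whose second-to-last letter is 'h' repeat the first consonant+vowel as a prefix.
So kozumf → kounzumf.

kounzumf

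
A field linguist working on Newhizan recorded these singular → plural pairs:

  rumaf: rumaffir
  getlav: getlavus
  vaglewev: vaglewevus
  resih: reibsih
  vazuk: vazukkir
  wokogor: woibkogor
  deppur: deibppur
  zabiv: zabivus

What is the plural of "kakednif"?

resih and zabiv both have last vowel 'i' yet inflect differently (reibsih, zabivus), so the last vowel is not what conditions the rule; the final letter is.
"kakednif" ends in -f. The one such stem in the data (rumaf → rumaffir) doubles the final consonant and adds -ir (as does vazuk), so the same rule applies.
The other patterns: stems ending in -h or -r insert -ib- after the first vowel; stems ending in -v add -us.
So kakednif → kakedniffir.

kakedniffir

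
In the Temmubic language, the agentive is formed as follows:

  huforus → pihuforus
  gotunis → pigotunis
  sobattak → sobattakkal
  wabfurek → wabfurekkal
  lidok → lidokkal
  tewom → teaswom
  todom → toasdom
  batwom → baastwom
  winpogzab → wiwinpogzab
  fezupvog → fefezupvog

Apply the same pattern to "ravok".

lidok and tewom both have last vowel 'o' yet inflect differently (lidokkal, teaswom), so the last vowel is not what conditions the rule; the final letter is.
"ravok" ends in -k. The stems ending in -k (sobattak → sobattakkal, wabfurek → wabfurekkal, lidok → lidokkal) double the final consonant and add -al.
So ravok → ravokkal.

ravokkal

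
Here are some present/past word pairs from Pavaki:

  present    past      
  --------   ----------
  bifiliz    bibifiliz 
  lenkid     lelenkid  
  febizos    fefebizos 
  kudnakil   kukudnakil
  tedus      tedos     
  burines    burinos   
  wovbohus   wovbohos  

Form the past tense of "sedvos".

febizos and tedus both end in -s yet inflect differently (fefebizos, tedos), so the final letter is not what conditions the rule; the last vowel is.
"sedvos" has last vowel 'o'. The one such stem in the data (febizos → fefebizos) repeats the first consonant+vowel as a prefix (as do bifiliz, lenkid), so the same rule applies.
So sedvos → sesedvos.

sesedvos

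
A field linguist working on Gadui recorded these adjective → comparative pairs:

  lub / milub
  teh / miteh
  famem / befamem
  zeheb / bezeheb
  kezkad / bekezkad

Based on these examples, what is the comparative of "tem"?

lub and zeheb both end in -b yet inflect differently (milub, bezeheb), so the final letter is not what conditions the rule; the number of vowels is.
"tem" has 1 vowel. The stems with 1 vowel (lub → milub, teh → miteh) add the prefix mi-.
So tem → mitem.

mitem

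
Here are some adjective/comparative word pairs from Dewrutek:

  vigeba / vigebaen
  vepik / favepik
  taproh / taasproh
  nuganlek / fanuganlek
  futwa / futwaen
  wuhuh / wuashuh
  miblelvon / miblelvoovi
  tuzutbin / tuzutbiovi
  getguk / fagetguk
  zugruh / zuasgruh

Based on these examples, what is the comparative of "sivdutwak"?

fasivdutwak

tuzutbin and vepik both have last vowel 'i' yet inflect differently (tuzutbiovi, favepik), so the last vowel is not what conditions the rule; the final letter is.
"sivdutwak" ends in -k. The stems ending in -k (getguk → fagetguk, nuganlek → fanuganlek, vepik → favepik) add the prefix fa-.
So sivdutwak → fasivdutwak.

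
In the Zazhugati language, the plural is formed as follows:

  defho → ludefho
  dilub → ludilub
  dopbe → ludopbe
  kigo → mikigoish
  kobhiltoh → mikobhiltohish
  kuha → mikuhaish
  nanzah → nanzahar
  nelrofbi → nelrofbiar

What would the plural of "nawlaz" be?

nawlazar

"nawlaz" begins with n-. The stems beginning with n- (nanzah → nanzahar, nelrofbi → nelrofbiar) add -ar.
The other patterns: stems beginning with d- add the prefix lu-; stems beginning with k- add mi- … -ish around the stem.
So nawlaz → nawlazar.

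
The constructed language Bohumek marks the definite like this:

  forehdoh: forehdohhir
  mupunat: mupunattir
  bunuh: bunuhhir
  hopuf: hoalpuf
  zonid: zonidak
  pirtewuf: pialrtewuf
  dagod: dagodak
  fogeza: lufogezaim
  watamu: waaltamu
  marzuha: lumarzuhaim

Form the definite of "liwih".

liwihhir

dagod and forehdoh both have last vowel 'o' yet inflect differently (dagodak, forehdohhir), so the last vowel is not what conditions the rule; the final letter is.
"liwih" ends in -h. The stems ending in -h (forehdoh → forehdohhir, bunuh → bunuhhir) double the final consonant and add -ir.
The other patterns: stems ending in -a add lu- … -im around the stem; stems ending in -d add -ak; stems ending in -f or -u insert -al- after the first vowel.
So liwih → liwihhir.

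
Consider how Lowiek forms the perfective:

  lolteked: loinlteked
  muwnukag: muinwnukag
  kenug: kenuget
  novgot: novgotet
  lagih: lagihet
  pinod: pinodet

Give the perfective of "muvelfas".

muinvelfas

muwnukag and kenug both end in -g yet inflect differently (muinwnukag, kenuget), so the final letter is not what conditions the rule; the number of vowels is.
"muvelfas" has 3 vowels. The stems with 3 vowels (lolteked → loinlteked, muwnukag → muinwnukag) insert -in- after the first vowel.
So muvelfas → muinvelfas.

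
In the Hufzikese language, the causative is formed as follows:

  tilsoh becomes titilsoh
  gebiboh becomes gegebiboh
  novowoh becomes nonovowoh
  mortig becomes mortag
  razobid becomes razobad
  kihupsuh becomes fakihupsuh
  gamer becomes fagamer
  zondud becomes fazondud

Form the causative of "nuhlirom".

nunuhlirom

tilsoh and kihupsuh both end in -h yet inflect differently (titilsoh, fakihupsuh), so the final letter is not what conditions the rule; the last vowel is.
"nuhlirom" has last vowel 'o'. The stems whose last vowel is 'o' (tilsoh → titilsoh, gebiboh → gegebiboh, novowoh → nonovowoh) repeat the first consonant+vowel as a prefix.
So nuhlirom → nunuhlirom.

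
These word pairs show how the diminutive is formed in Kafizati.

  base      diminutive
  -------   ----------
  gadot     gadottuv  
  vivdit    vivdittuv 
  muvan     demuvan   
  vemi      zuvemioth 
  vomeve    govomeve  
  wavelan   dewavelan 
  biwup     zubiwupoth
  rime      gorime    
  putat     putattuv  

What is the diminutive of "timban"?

detimban

wavelan and putat both have last vowel 'a' yet inflect differently (dewavelan, putattuv), so the last vowel is not what conditions the rule; the final letter is.
"timban" ends in -n. The stems ending in -n (wavelan → dewavelan, muvan → demuvan) add the prefix de-.
The other patterns: stems ending in -t double the final consonant and add -uv; stems ending in -e add the prefix go-; stems ending in -i or -p add zu- … -oth around the stem.
So timban → detimban.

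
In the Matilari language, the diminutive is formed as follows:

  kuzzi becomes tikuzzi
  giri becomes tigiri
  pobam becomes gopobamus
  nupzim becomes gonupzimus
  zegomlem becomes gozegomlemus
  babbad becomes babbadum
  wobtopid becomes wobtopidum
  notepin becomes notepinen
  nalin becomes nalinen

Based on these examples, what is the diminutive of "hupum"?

kuzzi and nupzim both have last vowel 'i' yet inflect differently (tikuzzi, gonupzimus), so the last vowel is not what conditions the rule; the final letter is.
"hupum" ends in -m. The stems ending in -m (pobam → gopobamus, nupzim → gonupzimus, zegomlem → gozegomlemus) add go- … -us around the stem.
So hupum → gohupumus.

gohupumus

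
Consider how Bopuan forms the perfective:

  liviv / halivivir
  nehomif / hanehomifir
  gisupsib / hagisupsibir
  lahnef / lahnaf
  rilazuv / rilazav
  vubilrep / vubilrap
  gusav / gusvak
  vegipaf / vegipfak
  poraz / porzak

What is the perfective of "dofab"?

dofbak

"dofab" has last vowel 'a'. The stems whose last vowel is 'a' (gusav → gusvak, vegipaf → vegipfak, poraz → porzak) delete the last vowel and add -ak.
The other patterns: stems whose last vowel is 'i' add ha- … -ir around the stem; stems whose last vowel is 'e' or 'u' change the last vowel to 'a'.
So dofab → dofbak.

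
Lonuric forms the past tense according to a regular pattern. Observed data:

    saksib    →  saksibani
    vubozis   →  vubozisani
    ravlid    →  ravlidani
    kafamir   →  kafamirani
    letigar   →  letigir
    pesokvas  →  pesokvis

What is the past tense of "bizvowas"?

bizvowis

kafamir and letigar both end in -r yet inflect differently (kafamirani, letigir), so the final letter is not what conditions the rule; the last vowel is.
"bizvowas" has last vowel 'a'. The stems whose last vowel is 'a' (letigar → letigir, pesokvas → pesokvis) change the last vowel to 'i'.
The other pattern: stems whose last vowel is 'i' add -ani.
So bizvowas → bizvowis.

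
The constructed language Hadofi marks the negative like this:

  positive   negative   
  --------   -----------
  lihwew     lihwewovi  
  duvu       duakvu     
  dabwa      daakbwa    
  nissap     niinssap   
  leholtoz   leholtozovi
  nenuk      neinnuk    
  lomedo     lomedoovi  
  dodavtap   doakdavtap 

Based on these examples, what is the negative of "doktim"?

doakktim

nissap and dodavtap both end in -p yet inflect differently (niinssap, doakdavtap), so the final letter is not what conditions the rule; the first letter is.
"doktim" begins with d-. The stems beginning with d- (duvu → duakvu, dodavtap → doakdavtap, dabwa → daakbwa) insert -ak- after the first vowel.
So doktim → doakktim.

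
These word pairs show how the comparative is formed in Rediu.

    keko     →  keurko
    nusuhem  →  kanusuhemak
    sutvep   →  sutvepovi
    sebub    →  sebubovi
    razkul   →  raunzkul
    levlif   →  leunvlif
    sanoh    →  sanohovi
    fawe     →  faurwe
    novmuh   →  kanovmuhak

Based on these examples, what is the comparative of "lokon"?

lounkon

sanoh and novmuh both end in -h yet inflect differently (sanohovi, kanovmuhak), so the final letter is not what conditions the rule; the first letter is.
"lokon" begins with l-. The one such stem in the data (levlif → leunvlif) inserts -un- after the first vowel (as does razkul), so the same rule applies.
The other patterns: stems beginning with f- or k- insert -ur- after the first vowel; stems beginning with s- add -ovi; stems beginning with n- add ka- … -ak around the stem.
So lokon → lounkon.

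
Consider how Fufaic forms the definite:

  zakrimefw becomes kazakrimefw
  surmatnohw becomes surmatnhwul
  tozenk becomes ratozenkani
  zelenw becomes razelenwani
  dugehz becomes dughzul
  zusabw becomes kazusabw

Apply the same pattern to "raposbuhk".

surmatnohw and zelenw both end in -w yet inflect differently (surmatnhwul, razelenwani), so the final letter is not what conditions the rule; the second-to-last letter is.
"raposbuhk" has second-to-last letter 'h'. The stems whose second-to-last letter is 'h' (surmatnohw → surmatnhwul, dugehz → dughzul) delete the last vowel and add -ul.
The other patterns: stems whose second-to-last letter is 'n' add ra- … -ani around the stem; stems whose second-to-last letter is 'b' or 'f' add the prefix ka-.
So raposbuhk → raposbhkul.

raposbhkul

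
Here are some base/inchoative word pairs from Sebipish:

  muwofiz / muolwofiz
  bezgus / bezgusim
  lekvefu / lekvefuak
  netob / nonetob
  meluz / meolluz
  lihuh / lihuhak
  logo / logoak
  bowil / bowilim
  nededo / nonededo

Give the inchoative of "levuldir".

"levuldir" begins with l-. The stems beginning with l- (logo → logoak, lihuh → lihuhak, lekvefu → lekvefuak) add -ak.
The other patterns: stems beginning with m- insert -ol- after the first vowel; stems beginning with b- add -im; stems beginning with n- add the prefix no-.
So levuldir → levuldirak.

levuldirak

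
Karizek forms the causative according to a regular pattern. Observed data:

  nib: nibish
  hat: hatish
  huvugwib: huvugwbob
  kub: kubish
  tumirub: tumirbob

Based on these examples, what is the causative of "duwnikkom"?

duwnikkmob

"duwnikkom" has 3 vowels. The stems with 3 vowels (tumirub → tumirbob, huvugwib → huvugwbob) delete the last vowel and add -ob.
The other pattern: stems with 1 vowel add -ish.
So duwnikkom → duwnikkmob.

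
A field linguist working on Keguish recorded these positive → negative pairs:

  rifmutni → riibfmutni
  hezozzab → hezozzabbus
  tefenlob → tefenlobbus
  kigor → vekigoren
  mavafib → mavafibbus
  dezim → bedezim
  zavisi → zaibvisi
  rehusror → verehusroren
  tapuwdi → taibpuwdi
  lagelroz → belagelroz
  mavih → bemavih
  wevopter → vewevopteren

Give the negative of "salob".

zavisi and mavafib both have last vowel 'i' yet inflect differently (zaibvisi, mavafibbus), so the last vowel is not what conditions the rule; the final letter is.
"salob" ends in -b. The stems ending in -b (tefenlob → tefenlobbus, hezozzab → hezozzabbus, mavafib → mavafibbus) double the final consonant and add -us.
So salob → salobbus.

salobbus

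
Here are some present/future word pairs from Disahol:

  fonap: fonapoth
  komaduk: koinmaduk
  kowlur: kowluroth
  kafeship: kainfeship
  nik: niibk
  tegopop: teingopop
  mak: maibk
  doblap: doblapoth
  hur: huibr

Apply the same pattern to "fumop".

fumopoth

hur and kowlur both end in -r yet inflect differently (huibr, kowluroth), so the final letter is not what conditions the rule; the number of vowels is.
"fumop" has 2 vowels. The stems with 2 vowels (doblap → doblapoth, fonap → fonapoth, kowlur → kowluroth) add -oth.
So fumop → fumopoth.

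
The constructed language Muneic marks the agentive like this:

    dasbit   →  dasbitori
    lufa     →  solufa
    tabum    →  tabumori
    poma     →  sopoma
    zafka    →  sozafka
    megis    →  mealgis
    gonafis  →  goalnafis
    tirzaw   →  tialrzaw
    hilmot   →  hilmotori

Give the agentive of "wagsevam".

dasbit and gonafis both have last vowel 'i' yet inflect differently (dasbitori, goalnafis), so the last vowel is not what conditions the rule; the final letter is.
"wagsevam" ends in -m. The one such stem in the data (tabum → tabumori) adds -ori, so the same rule applies.
So wagsevam → wagsevamori.

wagsevamori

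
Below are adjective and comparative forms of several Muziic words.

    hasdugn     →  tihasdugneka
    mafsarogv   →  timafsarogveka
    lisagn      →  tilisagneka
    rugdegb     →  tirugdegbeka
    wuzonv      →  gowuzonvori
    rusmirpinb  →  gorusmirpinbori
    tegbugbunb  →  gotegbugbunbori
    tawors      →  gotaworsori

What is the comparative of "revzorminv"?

"revzorminv" has second-to-last letter 'n'. The stems whose second-to-last letter is 'n' (wuzonv → gowuzonvori, rusmirpinb → gorusmirpinbori, tegbugbunb → gotegbugbunbori) add go- … -ori around the stem.
The other pattern: stems whose second-to-last letter is 'g' add ti- … -eka around the stem.
So revzorminv → gorevzorminvori.

gorevzorminvori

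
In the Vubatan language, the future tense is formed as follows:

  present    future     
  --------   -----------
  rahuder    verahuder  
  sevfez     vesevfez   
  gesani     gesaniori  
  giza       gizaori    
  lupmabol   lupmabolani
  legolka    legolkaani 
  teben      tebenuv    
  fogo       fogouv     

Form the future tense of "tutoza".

tutozauv

giza and legolka both end in -a yet inflect differently (gizaori, legolkaani), so the final letter is not what conditions the rule; the first letter is.
"tutoza" begins with t-. The one such stem in the data (teben → tebenuv) adds -uv, so the same rule applies.
So tutoza → tutozauv.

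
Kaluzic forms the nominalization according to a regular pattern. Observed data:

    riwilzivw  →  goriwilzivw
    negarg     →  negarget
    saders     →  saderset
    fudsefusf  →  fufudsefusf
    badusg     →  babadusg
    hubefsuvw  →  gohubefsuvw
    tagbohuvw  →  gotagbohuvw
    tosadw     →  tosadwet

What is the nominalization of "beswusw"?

"beswusw" has second-to-last letter 's'. The stems whose second-to-last letter is 's' (badusg → babadusg, fudsefusf → fufudsefusf) repeat the first consonant+vowel as a prefix.
The other patterns: stems whose second-to-last letter is 'v' add the prefix go-; stems whose second-to-last letter is 'd' or 'r' add -et.
So beswusw → bebeswusw.

bebeswusw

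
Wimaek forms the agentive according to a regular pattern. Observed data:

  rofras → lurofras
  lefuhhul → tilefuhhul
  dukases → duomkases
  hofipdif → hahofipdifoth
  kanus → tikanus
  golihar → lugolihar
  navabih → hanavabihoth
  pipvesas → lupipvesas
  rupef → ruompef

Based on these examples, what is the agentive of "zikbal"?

"zikbal" has last vowel 'a'. The stems whose last vowel is 'a' (golihar → lugolihar, rofras → lurofras, pipvesas → lupipvesas) add the prefix lu-.
The other patterns: stems whose last vowel is 'e' insert -om- after the first vowel; stems whose last vowel is 'i' add ha- … -oth around the stem; stems whose last vowel is 'u' add the prefix ti-.
So zikbal → luzikbal.

luzikbal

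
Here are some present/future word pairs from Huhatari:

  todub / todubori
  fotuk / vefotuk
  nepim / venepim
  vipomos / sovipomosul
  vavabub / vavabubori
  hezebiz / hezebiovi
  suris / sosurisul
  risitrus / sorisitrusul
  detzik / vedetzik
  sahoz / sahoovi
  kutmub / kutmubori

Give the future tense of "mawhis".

somawhisul

hezebiz and nepim both have last vowel 'i' yet inflect differently (hezebiovi, venepim), so the last vowel is not what conditions the rule; the final letter is.
"mawhis" ends in -s. The stems ending in -s (vipomos → sovipomosul, risitrus → sorisitrusul, suris → sosurisul) add so- … -ul around the stem.
The other patterns: stems ending in -b add -ori; stems ending in -z drop the final letter and add -ovi; stems ending in -k or -m add the prefix ve-.
So mawhis → somawhisul.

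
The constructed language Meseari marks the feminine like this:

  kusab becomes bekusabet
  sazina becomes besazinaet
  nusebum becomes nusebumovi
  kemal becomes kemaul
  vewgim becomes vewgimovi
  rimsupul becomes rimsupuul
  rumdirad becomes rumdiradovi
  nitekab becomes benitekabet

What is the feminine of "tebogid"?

tebogidovi

rimsupul and nusebum both have last vowel 'u' yet inflect differently (rimsupuul, nusebumovi), so the last vowel is not what conditions the rule; the final letter is.
"tebogid" ends in -d. The one such stem in the data (rumdirad → rumdiradovi) adds -ovi, so the same rule applies.
The other patterns: stems ending in -l drop the final letter and add -ul; stems ending in -a or -b add be- … -et around the stem.
So tebogid → tebogidovi.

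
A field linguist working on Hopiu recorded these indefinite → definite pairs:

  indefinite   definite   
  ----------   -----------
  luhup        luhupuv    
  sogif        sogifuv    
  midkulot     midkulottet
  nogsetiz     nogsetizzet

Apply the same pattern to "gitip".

"gitip" ends in -p. The one such stem in the data (luhup → luhupuv) adds -uv, so the same rule applies.
The other pattern: stems ending in -t or -z double the final consonant and add -et.
So gitip → gitipuv.

gitipuv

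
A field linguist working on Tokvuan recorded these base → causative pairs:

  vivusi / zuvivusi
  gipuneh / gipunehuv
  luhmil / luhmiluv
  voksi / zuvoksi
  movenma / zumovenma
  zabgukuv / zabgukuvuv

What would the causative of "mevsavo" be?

"mevsavo" ends in a vowel. The stems ending in a vowel (movenma → zumovenma, vivusi → zuvivusi, voksi → zuvoksi) add the prefix zu-.
The other pattern: stems ending in a consonant add -uv.
So mevsavo → zumevsavo.

zumevsavo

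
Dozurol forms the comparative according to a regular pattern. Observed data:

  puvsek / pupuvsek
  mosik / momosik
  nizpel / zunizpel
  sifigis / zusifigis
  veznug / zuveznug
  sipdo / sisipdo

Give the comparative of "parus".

zuparus

"parus" ends in -s. The one such stem in the data (sifigis → zusifigis) adds the prefix zu-, so the same rule applies.
The other pattern: stems ending in -k or -o repeat the first consonant+vowel as a prefix.
So parus → zuparus.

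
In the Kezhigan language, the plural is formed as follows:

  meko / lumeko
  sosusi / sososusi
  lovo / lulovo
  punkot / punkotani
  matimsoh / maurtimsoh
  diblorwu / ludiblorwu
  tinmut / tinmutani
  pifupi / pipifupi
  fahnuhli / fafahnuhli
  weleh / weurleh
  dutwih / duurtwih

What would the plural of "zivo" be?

pifupi and dutwih both have last vowel 'i' yet inflect differently (pipifupi, duurtwih), so the last vowel is not what conditions the rule; the final letter is.
"zivo" ends in -o. The stems ending in -o (lovo → lulovo, meko → lumeko) add the prefix lu-.
So zivo → luzivo.

luzivo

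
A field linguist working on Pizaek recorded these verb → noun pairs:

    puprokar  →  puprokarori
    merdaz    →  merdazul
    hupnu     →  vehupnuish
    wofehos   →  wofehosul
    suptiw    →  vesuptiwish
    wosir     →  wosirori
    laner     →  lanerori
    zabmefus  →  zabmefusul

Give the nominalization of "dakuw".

vedakuwish

"dakuw" ends in -w. The one such stem in the data (suptiw → vesuptiwish) adds ve- … -ish around the stem, so the same rule applies.
The other patterns: stems ending in -r add -ori; stems ending in -s or -z add -ul.
So dakuw → vedakuwish.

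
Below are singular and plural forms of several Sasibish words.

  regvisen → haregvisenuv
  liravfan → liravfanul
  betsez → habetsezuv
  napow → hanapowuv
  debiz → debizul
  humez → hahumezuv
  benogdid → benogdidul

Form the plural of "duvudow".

haduvudowuv

"duvudow" has last vowel 'o'. The one such stem in the data (napow → hanapowuv) adds ha- … -uv around the stem, so the same rule applies.
So duvudow → haduvudowuv.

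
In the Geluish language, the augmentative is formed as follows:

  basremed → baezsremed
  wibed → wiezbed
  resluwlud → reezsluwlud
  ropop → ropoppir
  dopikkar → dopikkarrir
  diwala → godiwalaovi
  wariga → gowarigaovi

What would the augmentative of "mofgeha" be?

dopikkar and diwala both have last vowel 'a' yet inflect differently (dopikkarrir, godiwalaovi), so the last vowel is not what conditions the rule; the final letter is.
"mofgeha" ends in -a. The stems ending in -a (diwala → godiwalaovi, wariga → gowarigaovi) add go- … -ovi around the stem.
The other patterns: stems ending in -d insert -ez- after the first vowel; stems ending in -p or -r double the final consonant and add -ir.
So mofgeha → gomofgehaovi.

gomofgehaovi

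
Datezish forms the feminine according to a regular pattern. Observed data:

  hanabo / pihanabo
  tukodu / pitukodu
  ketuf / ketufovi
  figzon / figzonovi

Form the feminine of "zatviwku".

tukodu and ketuf both have last vowel 'u' yet inflect differently (pitukodu, ketufovi), so the last vowel is not what conditions the rule; whether the stem ends in a vowel or a consonant is.
"zatviwku" ends in a vowel. The stems ending in a vowel (hanabo → pihanabo, tukodu → pitukodu) add the prefix pi-.
The other pattern: stems ending in a consonant add -ovi.
So zatviwku → pizatviwku.

pizatviwku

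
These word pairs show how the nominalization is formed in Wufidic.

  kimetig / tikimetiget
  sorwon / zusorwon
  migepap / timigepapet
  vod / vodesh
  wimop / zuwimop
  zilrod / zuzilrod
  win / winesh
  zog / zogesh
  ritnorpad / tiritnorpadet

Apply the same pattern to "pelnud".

zupelnud

win and sorwon both end in -n yet inflect differently (winesh, zusorwon), so the final letter is not what conditions the rule; the number of vowels is.
"pelnud" has 2 vowels. The stems with 2 vowels (sorwon → zusorwon, wimop → zuwimop, zilrod → zuzilrod) add the prefix zu-.
So pelnud → zupelnud.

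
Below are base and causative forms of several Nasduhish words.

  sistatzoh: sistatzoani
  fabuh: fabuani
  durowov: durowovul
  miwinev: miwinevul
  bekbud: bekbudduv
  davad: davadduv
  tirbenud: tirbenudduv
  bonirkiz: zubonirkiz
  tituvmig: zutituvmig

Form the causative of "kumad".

sistatzoh and durowov both have last vowel 'o' yet inflect differently (sistatzoani, durowovul), so the last vowel is not what conditions the rule; the final letter is.
"kumad" ends in -d. The stems ending in -d (bekbud → bekbudduv, davad → davadduv, tirbenud → tirbenudduv) double the final consonant and add -uv.
So kumad → kumadduv.

kumadduv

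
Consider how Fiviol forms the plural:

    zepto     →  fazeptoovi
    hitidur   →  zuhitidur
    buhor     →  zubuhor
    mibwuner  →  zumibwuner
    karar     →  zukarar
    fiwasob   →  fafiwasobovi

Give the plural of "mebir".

zumebir

buhor and fiwasob both have last vowel 'o' yet inflect differently (zubuhor, fafiwasobovi), so the last vowel is not what conditions the rule; the final letter is.
"mebir" ends in -r. The stems ending in -r (karar → zukarar, buhor → zubuhor, mibwuner → zumibwuner) add the prefix zu-.
The other pattern: stems ending in -b or -o add fa- … -ovi around the stem.
So mebir → zumebir.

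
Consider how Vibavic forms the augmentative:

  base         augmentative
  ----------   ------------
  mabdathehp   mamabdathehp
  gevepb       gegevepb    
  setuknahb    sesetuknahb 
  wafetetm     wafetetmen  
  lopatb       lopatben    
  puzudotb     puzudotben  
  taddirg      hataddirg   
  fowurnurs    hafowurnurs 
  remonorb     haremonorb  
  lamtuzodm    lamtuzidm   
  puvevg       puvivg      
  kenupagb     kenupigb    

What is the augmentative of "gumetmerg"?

gevepb and lopatb both end in -b yet inflect differently (gegevepb, lopatben), so the final letter is not what conditions the rule; the second-to-last letter is.
"gumetmerg" has second-to-last letter 'r'. The stems whose second-to-last letter is 'r' (taddirg → hataddirg, fowurnurs → hafowurnurs, remonorb → haremonorb) add the prefix ha-.
So gumetmerg → hagumetmerg.

hagumetmerg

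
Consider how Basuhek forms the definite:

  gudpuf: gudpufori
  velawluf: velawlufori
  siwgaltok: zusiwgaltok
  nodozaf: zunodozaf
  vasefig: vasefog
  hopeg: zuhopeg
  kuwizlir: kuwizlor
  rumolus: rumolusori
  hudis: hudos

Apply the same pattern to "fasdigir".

hudis and rumolus both end in -s yet inflect differently (hudos, rumolusori), so the final letter is not what conditions the rule; the last vowel is.
"fasdigir" has last vowel 'i'. The stems whose last vowel is 'i' (vasefig → vasefog, hudis → hudos, kuwizlir → kuwizlor) change the last vowel to 'o'.
The other patterns: stems whose last vowel is 'u' add -ori; stems whose last vowel is 'a', 'e' or 'o' add the prefix zu-.
So fasdigir → fasdigor.

fasdigor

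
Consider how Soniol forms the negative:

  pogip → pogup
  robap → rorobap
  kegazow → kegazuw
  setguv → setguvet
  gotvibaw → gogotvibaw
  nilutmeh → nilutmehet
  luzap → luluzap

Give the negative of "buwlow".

luzap and pogip both end in -p yet inflect differently (luluzap, pogup), so the final letter is not what conditions the rule; the last vowel is.
"buwlow" has last vowel 'o'. The one such stem in the data (kegazow → kegazuw) changes the last vowel to 'u' (as does pogip), so the same rule applies.
The other patterns: stems whose last vowel is 'e' or 'u' add -et; stems whose last vowel is 'a' repeat the first consonant+vowel as a prefix.
So buwlow → buwluw.

buwluw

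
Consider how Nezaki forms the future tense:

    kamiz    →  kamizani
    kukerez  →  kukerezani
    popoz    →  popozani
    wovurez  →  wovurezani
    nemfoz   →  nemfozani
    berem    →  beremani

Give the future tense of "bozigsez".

bozigsezani

Every pair shown (kamiz → kamizani, kukerez → kukerezani, popoz → popozani, …) follows the same rule: add -ani.
So bozigsez → bozigsezani.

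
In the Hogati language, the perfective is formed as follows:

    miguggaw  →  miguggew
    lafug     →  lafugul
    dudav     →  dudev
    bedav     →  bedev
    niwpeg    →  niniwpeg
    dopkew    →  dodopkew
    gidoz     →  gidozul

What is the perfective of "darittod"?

darittodul

dopkew and miguggaw both end in -w yet inflect differently (dodopkew, miguggew), so the final letter is not what conditions the rule; the last vowel is.
"darittod" has last vowel 'o'. The one such stem in the data (gidoz → gidozul) adds -ul, so the same rule applies.
So darittod → darittodul.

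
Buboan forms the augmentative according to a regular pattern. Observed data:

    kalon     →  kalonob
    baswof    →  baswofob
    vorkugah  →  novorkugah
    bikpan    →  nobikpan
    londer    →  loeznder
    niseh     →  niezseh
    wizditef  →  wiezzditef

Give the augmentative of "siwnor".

kalon and bikpan both end in -n yet inflect differently (kalonob, nobikpan), so the final letter is not what conditions the rule; the last vowel is.
"siwnor" has last vowel 'o'. The stems whose last vowel is 'o' (kalon → kalonob, baswof → baswofob) add -ob.
So siwnor → siwnorob.

siwnorob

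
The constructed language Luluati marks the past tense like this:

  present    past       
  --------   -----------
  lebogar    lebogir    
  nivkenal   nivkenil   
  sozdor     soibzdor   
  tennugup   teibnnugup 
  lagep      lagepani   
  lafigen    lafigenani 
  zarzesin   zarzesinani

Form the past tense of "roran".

rorin

"roran" has last vowel 'a'. The stems whose last vowel is 'a' (lebogar → lebogir, nivkenal → nivkenil) change the last vowel to 'i'.
So roran → rorin.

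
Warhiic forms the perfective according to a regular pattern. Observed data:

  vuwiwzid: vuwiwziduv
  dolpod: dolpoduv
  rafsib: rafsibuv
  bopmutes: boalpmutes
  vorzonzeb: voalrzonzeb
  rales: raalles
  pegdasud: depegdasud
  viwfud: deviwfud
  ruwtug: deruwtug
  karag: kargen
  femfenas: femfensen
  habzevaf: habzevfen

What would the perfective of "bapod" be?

bapoduv

rafsib and vorzonzeb both end in -b yet inflect differently (rafsibuv, voalrzonzeb), so the final letter is not what conditions the rule; the last vowel is.
"bapod" has last vowel 'o'. The one such stem in the data (dolpod → dolpoduv) adds -uv, so the same rule applies.
So bapod → bapoduv.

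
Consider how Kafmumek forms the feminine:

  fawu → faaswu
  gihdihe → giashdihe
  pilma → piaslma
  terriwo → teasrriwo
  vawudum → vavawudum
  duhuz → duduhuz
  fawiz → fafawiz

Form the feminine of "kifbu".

kiasfbu

fawu and vawudum both have last vowel 'u' yet inflect differently (faaswu, vavawudum), so the last vowel is not what conditions the rule; whether the stem ends in a vowel or a consonant is.
"kifbu" ends in a vowel. The stems ending in a vowel (fawu → faaswu, gihdihe → giashdihe, pilma → piaslma) insert -as- after the first vowel.
The other pattern: stems ending in a consonant repeat the first consonant+vowel as a prefix.
So kifbu → kiasfbu.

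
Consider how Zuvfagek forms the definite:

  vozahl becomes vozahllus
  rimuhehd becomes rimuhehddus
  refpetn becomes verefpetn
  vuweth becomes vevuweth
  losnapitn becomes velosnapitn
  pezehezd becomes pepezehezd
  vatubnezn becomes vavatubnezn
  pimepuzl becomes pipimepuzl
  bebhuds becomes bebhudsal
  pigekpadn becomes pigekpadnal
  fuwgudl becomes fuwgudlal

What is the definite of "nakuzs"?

rimuhehd and pezehezd both end in -d yet inflect differently (rimuhehddus, pepezehezd), so the final letter is not what conditions the rule; the second-to-last letter is.
"nakuzs" has second-to-last letter 'z'. The stems whose second-to-last letter is 'z' (pezehezd → pepezehezd, vatubnezn → vavatubnezn, pimepuzl → pipimepuzl) repeat the first consonant+vowel as a prefix.
The other patterns: stems whose second-to-last letter is 'h' double the final consonant and add -us; stems whose second-to-last letter is 't' add the prefix ve-; stems whose second-to-last letter is 'd' add -al.
So nakuzs → nanakuzs.

nanakuzs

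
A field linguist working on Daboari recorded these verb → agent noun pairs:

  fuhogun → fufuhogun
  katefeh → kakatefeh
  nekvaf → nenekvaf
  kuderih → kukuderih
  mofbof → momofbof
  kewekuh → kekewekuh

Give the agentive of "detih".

Every pair shown (fuhogun → fufuhogun, katefeh → kakatefeh, nekvaf → nenekvaf, …) follows the same rule: repeat the first consonant+vowel as a prefix.
So detih → dedetih.

dedetih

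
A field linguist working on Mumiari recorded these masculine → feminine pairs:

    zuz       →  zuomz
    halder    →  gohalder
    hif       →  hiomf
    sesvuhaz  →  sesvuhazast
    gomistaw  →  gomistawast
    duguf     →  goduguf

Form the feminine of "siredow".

siredowast

"siredow" has 3 vowels. The stems with 3 vowels (sesvuhaz → sesvuhazast, gomistaw → gomistawast) add -ast.
So siredow → siredowast.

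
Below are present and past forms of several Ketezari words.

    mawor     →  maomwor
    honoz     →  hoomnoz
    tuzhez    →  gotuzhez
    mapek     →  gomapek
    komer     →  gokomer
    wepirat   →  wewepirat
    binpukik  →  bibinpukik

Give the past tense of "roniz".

honoz and tuzhez both end in -z yet inflect differently (hoomnoz, gotuzhez), so the final letter is not what conditions the rule; the last vowel is.
"roniz" has last vowel 'i'. The one such stem in the data (binpukik → bibinpukik) repeats the first consonant+vowel as a prefix (as does wepirat), so the same rule applies.
The other patterns: stems whose last vowel is 'o' insert -om- after the first vowel; stems whose last vowel is 'e' add the prefix go-.
So roniz → roroniz.

roroniz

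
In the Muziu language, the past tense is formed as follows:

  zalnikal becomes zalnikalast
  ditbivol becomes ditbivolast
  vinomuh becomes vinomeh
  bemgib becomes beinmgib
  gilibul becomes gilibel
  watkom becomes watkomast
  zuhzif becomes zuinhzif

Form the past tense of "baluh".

gilibul and zalnikal both end in -l yet inflect differently (gilibel, zalnikalast), so the final letter is not what conditions the rule; the last vowel is.
"baluh" has last vowel 'u'. The stems whose last vowel is 'u' (gilibul → gilibel, vinomuh → vinomeh) change the last vowel to 'e'.
The other patterns: stems whose last vowel is 'i' insert -in- after the first vowel; stems whose last vowel is 'a' or 'o' add -ast.
So baluh → baleh.

baleh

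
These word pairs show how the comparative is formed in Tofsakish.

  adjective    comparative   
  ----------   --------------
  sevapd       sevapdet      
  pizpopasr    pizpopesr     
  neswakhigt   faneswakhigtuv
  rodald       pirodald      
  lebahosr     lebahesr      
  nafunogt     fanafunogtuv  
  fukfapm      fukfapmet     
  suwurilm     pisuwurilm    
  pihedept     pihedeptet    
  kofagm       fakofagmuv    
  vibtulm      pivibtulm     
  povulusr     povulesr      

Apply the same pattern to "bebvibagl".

fabebvibagluv

suwurilm and fukfapm both end in -m yet inflect differently (pisuwurilm, fukfapmet), so the final letter is not what conditions the rule; the second-to-last letter is.
"bebvibagl" has second-to-last letter 'g'. The stems whose second-to-last letter is 'g' (neswakhigt → faneswakhigtuv, nafunogt → fanafunogtuv, kofagm → fakofagmuv) add fa- … -uv around the stem.
The other patterns: stems whose second-to-last letter is 'l' add the prefix pi-; stems whose second-to-last letter is 's' change the last vowel to 'e'; stems whose second-to-last letter is 'p' add -et.
So bebvibagl → fabebvibagluv.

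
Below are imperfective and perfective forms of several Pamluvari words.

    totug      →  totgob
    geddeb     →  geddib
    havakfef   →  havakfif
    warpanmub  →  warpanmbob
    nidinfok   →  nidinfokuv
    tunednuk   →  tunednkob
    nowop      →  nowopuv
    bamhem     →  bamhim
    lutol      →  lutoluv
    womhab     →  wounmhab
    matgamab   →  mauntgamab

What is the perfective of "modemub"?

"modemub" has last vowel 'u'. The stems whose last vowel is 'u' (warpanmub → warpanmbob, totug → totgob, tunednuk → tunednkob) delete the last vowel and add -ob.
So modemub → modembob.

modembob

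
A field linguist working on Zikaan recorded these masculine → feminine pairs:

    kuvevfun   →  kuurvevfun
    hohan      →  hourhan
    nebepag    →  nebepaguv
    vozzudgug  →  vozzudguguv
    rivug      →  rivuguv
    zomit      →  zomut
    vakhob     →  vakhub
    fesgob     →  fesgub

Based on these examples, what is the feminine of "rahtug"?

"rahtug" ends in -g. The stems ending in -g (nebepag → nebepaguv, vozzudgug → vozzudguguv, rivug → rivuguv) add -uv.
The other patterns: stems ending in -n insert -ur- after the first vowel; stems ending in -b or -t change the last vowel to 'u'.
So rahtug → rahtuguv.

rahtuguv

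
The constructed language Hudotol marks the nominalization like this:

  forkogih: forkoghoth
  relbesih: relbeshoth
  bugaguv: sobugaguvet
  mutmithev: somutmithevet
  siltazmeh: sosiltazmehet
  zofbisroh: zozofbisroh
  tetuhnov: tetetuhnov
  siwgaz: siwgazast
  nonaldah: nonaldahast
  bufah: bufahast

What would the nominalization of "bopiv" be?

forkogih and siltazmeh both end in -h yet inflect differently (forkoghoth, sosiltazmehet), so the final letter is not what conditions the rule; the last vowel is.
"bopiv" has last vowel 'i'. The stems whose last vowel is 'i' (forkogih → forkoghoth, relbesih → relbeshoth) delete the last vowel and add -oth.
The other patterns: stems whose last vowel is 'e' or 'u' add so- … -et around the stem; stems whose last vowel is 'o' repeat the first consonant+vowel as a prefix; stems whose last vowel is 'a' add -ast.
So bopiv → bopvoth.

bopvoth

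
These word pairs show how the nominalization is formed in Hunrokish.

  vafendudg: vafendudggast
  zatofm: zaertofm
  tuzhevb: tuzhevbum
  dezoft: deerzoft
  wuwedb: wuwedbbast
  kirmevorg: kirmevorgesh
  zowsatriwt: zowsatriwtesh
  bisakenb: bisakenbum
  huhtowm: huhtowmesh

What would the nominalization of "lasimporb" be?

lasimporbesh

zatofm and huhtowm both end in -m yet inflect differently (zaertofm, huhtowmesh), so the final letter is not what conditions the rule; the second-to-last letter is.
"lasimporb" has second-to-last letter 'r'. The one such stem in the data (kirmevorg → kirmevorgesh) adds -esh, so the same rule applies.
The other patterns: stems whose second-to-last letter is 'f' insert -er- after the first vowel; stems whose second-to-last letter is 'd' double the final consonant and add -ast; stems whose second-to-last letter is 'n' or 'v' add -um.
So lasimporb → lasimporbesh.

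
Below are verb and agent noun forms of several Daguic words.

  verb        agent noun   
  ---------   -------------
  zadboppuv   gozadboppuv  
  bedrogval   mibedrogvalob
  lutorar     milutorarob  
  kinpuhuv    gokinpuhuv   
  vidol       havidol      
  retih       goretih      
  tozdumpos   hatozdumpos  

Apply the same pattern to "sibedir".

"sibedir" has last vowel 'i'. The one such stem in the data (retih → goretih) adds the prefix go-, so the same rule applies.
The other patterns: stems whose last vowel is 'o' add the prefix ha-; stems whose last vowel is 'a' add mi- … -ob around the stem.
So sibedir → gosibedir.

gosibedir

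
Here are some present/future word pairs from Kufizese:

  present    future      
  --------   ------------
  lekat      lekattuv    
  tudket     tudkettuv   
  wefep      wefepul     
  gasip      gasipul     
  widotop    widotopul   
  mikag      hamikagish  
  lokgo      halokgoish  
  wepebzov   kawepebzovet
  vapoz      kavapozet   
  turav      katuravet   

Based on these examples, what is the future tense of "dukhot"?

dukhottuv

"dukhot" ends in -t. The stems ending in -t (lekat → lekattuv, tudket → tudkettuv) double the final consonant and add -uv.
So dukhot → dukhottuv.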